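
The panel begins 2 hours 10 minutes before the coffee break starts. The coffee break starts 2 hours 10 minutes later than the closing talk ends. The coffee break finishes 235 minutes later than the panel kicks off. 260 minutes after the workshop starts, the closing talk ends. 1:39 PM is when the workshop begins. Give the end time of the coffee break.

9:54 PM

The closing talk ends at 1:39 PM + 260 min = 5:59 PM.
The coffee break starts at 5:59 PM + 130 min = 8:09 PM.
The panel starts at 8:09 PM − 130 min = 5:59 PM.
The coffee break ends at 5:59 PM + 235 min = 9:54 PM.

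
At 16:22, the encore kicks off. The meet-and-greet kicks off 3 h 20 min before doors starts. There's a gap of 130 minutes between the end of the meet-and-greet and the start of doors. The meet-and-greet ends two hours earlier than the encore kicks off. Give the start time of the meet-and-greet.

The meet-and-greet ends at 16:22 − 120 min = 14:22.
Doors starts at 14:22 + 130 min = 16:32.
The meet-and-greet starts at 16:32 − 200 min = 13:12.

13:12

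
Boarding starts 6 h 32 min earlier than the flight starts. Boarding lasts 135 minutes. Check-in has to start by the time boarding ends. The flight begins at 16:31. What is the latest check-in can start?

12:14

Boarding starts at 16:31 − 392 min = 09:59.
Boarding ends at 09:59 + 135 min = 12:14.
Check-in is bounded by boarding, so the latest it can start is 12:14.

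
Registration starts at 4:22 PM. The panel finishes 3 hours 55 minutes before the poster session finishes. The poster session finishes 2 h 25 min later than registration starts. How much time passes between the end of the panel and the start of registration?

The poster session ends at 4:22 PM + 145 min = 6:47 PM.
The panel ends at 6:47 PM − 235 min = 2:52 PM.
From 2:52 PM to 4:22 PM is 90 minutes.

90 minutes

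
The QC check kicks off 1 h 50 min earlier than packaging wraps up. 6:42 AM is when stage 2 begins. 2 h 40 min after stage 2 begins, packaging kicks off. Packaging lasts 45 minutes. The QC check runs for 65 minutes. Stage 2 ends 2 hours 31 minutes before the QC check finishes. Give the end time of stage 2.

6:51 AM

Packaging starts at 6:42 AM + 160 min = 9:22 AM.
Packaging ends at 9:22 AM + 45 min = 10:07 AM.
The QC check starts at 10:07 AM − 110 min = 8:17 AM.
The QC check ends at 8:17 AM + 65 min = 9:22 AM.
Stage 2 ends at 9:22 AM − 151 min = 6:51 AM.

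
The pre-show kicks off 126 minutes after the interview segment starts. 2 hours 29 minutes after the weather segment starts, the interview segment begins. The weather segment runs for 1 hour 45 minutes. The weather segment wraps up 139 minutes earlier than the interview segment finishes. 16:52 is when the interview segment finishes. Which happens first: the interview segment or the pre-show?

The weather segment ends at 16:52 − 139 min = 14:33.
The weather segment starts at 14:33 − 105 min = 12:48.
The interview segment starts at 12:48 + 149 min = 15:17.
The pre-show starts at 15:17 + 126 min = 17:23.
The interview segment starts at 15:17 and the pre-show starts at 17:23, so the interview segment is first.

the interview segment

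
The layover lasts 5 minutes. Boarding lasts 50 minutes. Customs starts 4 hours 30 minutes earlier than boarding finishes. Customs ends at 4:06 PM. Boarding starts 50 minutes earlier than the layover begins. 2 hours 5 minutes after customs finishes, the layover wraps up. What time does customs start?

The layover ends at 4:06 PM + 125 min = 6:11 PM.
The layover starts at 6:11 PM − 5 min = 6:06 PM.
Boarding starts at 6:06 PM − 50 min = 5:16 PM.
Boarding ends at 5:16 PM + 50 min = 6:06 PM.
Customs starts at 6:06 PM − 270 min = 1:36 PM.

1:36 PM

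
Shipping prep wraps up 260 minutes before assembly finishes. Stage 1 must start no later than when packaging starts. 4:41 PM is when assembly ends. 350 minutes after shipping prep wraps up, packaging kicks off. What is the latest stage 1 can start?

Shipping prep ends at 4:41 PM − 260 min = 12:21 PM.
Packaging starts at 12:21 PM + 350 min = 6:11 PM.
Stage 1 is bounded by packaging, so the latest it can start is 6:11 PM.

6:11 PM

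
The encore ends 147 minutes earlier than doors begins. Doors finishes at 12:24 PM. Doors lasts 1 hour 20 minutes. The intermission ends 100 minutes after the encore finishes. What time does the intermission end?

10:17 AM

Doors starts at 12:24 PM − 80 min = 11:04 AM.
The encore ends at 11:04 AM − 147 min = 8:37 AM.
The intermission ends at 8:37 AM + 100 min = 10:17 AM.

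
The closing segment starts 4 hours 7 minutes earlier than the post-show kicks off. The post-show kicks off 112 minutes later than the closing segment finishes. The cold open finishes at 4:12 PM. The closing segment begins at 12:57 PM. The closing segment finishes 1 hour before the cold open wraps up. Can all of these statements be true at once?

Yes

The closing segment ends at 4:12 PM − 60 min = 3:12 PM.
The post-show starts at 3:12 PM + 112 min = 5:04 PM.
The closing segment starts at 5:04 PM − 247 min = 12:57 PM.
That matches the stated 12:57 PM, so the schedule is consistent.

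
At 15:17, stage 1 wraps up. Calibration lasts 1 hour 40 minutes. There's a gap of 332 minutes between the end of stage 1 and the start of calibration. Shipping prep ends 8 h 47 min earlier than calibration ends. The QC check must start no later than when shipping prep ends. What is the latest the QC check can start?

13:42

Calibration starts at 15:17 + 332 min = 20:49.
Calibration ends at 20:49 + 100 min = 22:29.
Shipping prep ends at 22:29 − 527 min = 13:42.
The QC check is bounded by shipping prep, so the latest it can start is 13:42.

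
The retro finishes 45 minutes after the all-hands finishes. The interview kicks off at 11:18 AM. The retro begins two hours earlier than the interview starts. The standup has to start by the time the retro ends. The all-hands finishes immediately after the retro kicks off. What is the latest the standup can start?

The retro starts at 11:18 AM − 120 min = 9:18 AM.
So the all-hands ends at 9:18 AM.
The retro ends at 9:18 AM + 45 min = 10:03 AM.
The standup is bounded by the retro, so the latest it can start is 10:03 AM.

10:03 AM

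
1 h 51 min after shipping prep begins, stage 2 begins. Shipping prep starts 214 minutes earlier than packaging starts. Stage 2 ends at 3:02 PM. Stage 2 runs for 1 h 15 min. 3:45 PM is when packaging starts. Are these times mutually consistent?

Shipping prep starts at 3:45 PM − 214 min = 12:11 PM.
Stage 2 starts at 12:11 PM + 111 min = 2:02 PM.
Stage 2 ends at 2:02 PM + 75 min = 3:17 PM.
But stage 2 is also said to end at 3:02 PM — a 15-minute conflict.

No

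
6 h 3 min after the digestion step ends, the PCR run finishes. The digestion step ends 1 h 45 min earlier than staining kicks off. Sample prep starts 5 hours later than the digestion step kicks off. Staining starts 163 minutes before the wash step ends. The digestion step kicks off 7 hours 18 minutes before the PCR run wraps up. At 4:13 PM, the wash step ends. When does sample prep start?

Staining starts at 4:13 PM − 163 min = 1:30 PM.
The digestion step ends at 1:30 PM − 105 min = 11:45 AM.
The PCR run ends at 11:45 AM + 363 min = 5:48 PM.
The digestion step starts at 5:48 PM − 438 min = 10:30 AM.
Sample prep starts at 10:30 AM + 300 min = 3:30 PM.

3:30 PM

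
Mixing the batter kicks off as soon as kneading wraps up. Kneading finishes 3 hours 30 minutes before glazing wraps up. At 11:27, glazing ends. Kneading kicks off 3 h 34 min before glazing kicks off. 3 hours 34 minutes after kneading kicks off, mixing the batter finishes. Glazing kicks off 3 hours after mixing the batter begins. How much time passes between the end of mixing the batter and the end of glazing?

0.5 hours

Kneading ends at 11:27 − 210 min = 07:57.
So mixing the batter starts at 07:57.
Glazing starts at 07:57 + 180 min = 10:57.
Kneading starts at 10:57 − 214 min = 07:23.
Mixing the batter ends at 07:23 + 214 min = 10:57.
From 10:57 to 11:27 is 0.5 hours.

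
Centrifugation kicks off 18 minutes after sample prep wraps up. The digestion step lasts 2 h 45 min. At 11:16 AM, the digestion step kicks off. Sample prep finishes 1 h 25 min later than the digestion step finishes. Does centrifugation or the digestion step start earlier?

the digestion step

The digestion step ends at 11:16 AM + 165 min = 2:01 PM.
Sample prep ends at 2:01 PM + 85 min = 3:26 PM.
Centrifugation starts at 3:26 PM + 18 min = 3:44 PM.
Centrifugation starts at 3:44 PM and the digestion step starts at 11:16 AM, so the digestion step is first.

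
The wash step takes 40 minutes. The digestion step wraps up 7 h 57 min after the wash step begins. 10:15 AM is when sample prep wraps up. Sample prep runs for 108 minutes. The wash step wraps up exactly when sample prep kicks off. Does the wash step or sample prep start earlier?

Sample prep starts at 10:15 AM − 108 min = 8:27 AM.
So the wash step ends at 8:27 AM.
The wash step starts at 8:27 AM − 40 min = 7:47 AM.
The wash step starts at 7:47 AM and sample prep starts at 8:27 AM, so the wash step is first.

the wash step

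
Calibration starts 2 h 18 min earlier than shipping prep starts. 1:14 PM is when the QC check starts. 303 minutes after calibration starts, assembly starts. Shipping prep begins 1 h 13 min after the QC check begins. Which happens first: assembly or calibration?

Shipping prep starts at 1:14 PM + 73 min = 2:27 PM.
Calibration starts at 2:27 PM − 138 min = 12:09 PM.
Assembly starts at 12:09 PM + 303 min = 5:12 PM.
Assembly starts at 5:12 PM and calibration starts at 12:09 PM, so calibration is first.

calibration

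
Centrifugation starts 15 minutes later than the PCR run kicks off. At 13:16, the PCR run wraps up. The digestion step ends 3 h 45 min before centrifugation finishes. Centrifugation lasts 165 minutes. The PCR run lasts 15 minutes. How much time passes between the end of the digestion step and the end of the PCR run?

60 minutes

The PCR run starts at 13:16 − 15 min = 13:01.
Centrifugation starts at 13:01 + 15 min = 13:16.
Centrifugation ends at 13:16 + 165 min = 16:01.
The digestion step ends at 16:01 − 225 min = 12:16.
From 12:16 to 13:16 is 60 minutes.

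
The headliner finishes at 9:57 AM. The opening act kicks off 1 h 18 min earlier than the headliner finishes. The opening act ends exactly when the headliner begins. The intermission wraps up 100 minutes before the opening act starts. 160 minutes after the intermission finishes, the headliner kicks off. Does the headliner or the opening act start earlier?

the opening act

The opening act starts at 9:57 AM − 78 min = 8:39 AM.
The intermission ends at 8:39 AM − 100 min = 6:59 AM.
The headliner starts at 6:59 AM + 160 min = 9:39 AM.
The headliner starts at 9:39 AM and the opening act starts at 8:39 AM, so the opening act is first.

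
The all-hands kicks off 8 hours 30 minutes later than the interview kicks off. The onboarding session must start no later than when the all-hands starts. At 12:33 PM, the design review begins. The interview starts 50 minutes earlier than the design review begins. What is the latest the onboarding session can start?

8:13 PM

The interview starts at 12:33 PM − 50 min = 11:43 AM.
The all-hands starts at 11:43 AM + 510 min = 8:13 PM.
The onboarding session is bounded by the all-hands, so the latest it can start is 8:13 PM.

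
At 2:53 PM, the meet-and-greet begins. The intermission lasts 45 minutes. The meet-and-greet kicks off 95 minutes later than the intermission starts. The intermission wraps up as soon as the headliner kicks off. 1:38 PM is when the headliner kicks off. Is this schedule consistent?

No

The intermission ends at 1:38 PM.
The intermission starts at 1:38 PM − 45 min = 12:53 PM.
The meet-and-greet starts at 12:53 PM + 95 min = 2:28 PM.
But the meet-and-greet is also said to start at 2:53 PM — a 25-minute conflict.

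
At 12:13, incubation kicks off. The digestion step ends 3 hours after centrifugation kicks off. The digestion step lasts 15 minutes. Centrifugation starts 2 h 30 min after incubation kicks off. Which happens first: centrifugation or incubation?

Centrifugation starts at 12:13 + 150 min = 14:43.
Centrifugation starts at 14:43 and incubation starts at 12:13, so incubation is first.

incubation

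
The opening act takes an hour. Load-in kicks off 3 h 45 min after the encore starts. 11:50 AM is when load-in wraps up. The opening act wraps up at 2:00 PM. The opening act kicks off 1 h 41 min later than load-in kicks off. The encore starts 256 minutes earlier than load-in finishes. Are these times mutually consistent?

Yes

The encore starts at 11:50 AM − 256 min = 7:34 AM.
Load-in starts at 7:34 AM + 225 min = 11:19 AM.
The opening act starts at 11:19 AM + 101 min = 1:00 PM.
The opening act ends at 1:00 PM + 60 min = 2:00 PM.
That matches the stated 2:00 PM, so the schedule is consistent.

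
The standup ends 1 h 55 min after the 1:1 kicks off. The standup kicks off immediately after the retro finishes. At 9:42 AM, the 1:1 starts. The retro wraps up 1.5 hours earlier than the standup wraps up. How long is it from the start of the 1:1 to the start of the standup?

25 minutes

The standup ends at 9:42 AM + 115 min = 11:37 AM.
The retro ends at 11:37 AM − 90 min = 10:07 AM.
So the standup starts at 10:07 AM.
From 9:42 AM to 10:07 AM is 25 minutes.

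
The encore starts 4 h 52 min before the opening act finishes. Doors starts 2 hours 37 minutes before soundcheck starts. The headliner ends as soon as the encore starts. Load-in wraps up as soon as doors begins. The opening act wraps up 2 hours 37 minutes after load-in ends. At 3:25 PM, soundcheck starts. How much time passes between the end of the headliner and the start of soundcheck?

4 hours 52 minutes

Doors starts at 3:25 PM − 157 min = 12:48 PM.
So load-in ends at 12:48 PM.
The opening act ends at 12:48 PM + 157 min = 3:25 PM.
The encore starts at 3:25 PM − 292 min = 10:33 AM.
So the headliner ends at 10:33 AM.
From 10:33 AM to 3:25 PM is 4 hours 52 minutes.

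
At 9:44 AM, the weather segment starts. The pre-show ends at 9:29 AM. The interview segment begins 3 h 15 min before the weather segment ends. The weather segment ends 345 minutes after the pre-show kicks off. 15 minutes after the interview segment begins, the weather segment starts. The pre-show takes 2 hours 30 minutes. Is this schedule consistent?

Yes

The pre-show starts at 9:29 AM − 150 min = 6:59 AM.
The weather segment ends at 6:59 AM + 345 min = 12:44 PM.
The interview segment starts at 12:44 PM − 195 min = 9:29 AM.
The weather segment starts at 9:29 AM + 15 min = 9:44 AM.
That matches the stated 9:44 AM, so the schedule is consistent.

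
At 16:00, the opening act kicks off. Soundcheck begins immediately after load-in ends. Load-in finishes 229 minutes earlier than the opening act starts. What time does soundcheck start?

12:11

Load-in ends at 16:00 − 229 min = 12:11.
So soundcheck starts at 12:11.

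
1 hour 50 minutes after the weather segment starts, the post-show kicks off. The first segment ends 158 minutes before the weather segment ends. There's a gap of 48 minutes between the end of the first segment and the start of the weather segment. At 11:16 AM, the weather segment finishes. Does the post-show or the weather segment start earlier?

The first segment ends at 11:16 AM − 158 min = 8:38 AM.
The weather segment starts at 8:38 AM + 48 min = 9:26 AM.
The post-show starts at 9:26 AM + 110 min = 11:16 AM.
The post-show starts at 11:16 AM and the weather segment starts at 9:26 AM, so the weather segment is first.

the weather segment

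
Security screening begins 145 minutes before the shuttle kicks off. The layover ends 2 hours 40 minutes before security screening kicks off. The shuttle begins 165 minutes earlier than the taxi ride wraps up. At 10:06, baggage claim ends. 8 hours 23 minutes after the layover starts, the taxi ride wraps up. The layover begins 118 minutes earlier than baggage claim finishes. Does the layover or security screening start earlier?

The layover starts at 10:06 − 118 min = 08:08.
The taxi ride ends at 08:08 + 503 min = 16:31.
The shuttle starts at 16:31 − 165 min = 13:46.
Security screening starts at 13:46 − 145 min = 11:21.
The layover starts at 08:08 and security screening starts at 11:21, so the layover is first.

the layover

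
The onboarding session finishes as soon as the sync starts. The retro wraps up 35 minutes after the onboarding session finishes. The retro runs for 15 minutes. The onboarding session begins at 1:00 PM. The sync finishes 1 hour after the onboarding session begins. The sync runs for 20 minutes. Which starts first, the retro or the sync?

The sync ends at 1:00 PM + 60 min = 2:00 PM.
The sync starts at 2:00 PM − 20 min = 1:40 PM.
So the onboarding session ends at 1:40 PM.
The retro ends at 1:40 PM + 35 min = 2:15 PM.
The retro starts at 2:15 PM − 15 min = 2:00 PM.
The retro starts at 2:00 PM and the sync starts at 1:40 PM, so the sync is first.

the sync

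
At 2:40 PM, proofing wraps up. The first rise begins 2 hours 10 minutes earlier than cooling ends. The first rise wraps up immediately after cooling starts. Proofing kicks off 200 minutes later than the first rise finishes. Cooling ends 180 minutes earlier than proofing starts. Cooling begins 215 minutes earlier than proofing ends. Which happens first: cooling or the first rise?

Cooling starts at 2:40 PM − 215 min = 11:05 AM.
So the first rise ends at 11:05 AM.
Proofing starts at 11:05 AM + 200 min = 2:25 PM.
Cooling ends at 2:25 PM − 180 min = 11:25 AM.
The first rise starts at 11:25 AM − 130 min = 9:15 AM.
Cooling starts at 11:05 AM and the first rise starts at 9:15 AM, so the first rise is first.

the first rise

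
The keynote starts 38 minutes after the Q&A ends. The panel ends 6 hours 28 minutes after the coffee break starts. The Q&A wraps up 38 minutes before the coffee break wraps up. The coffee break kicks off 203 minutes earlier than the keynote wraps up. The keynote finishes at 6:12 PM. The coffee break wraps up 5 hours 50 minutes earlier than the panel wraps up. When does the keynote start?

The coffee break starts at 6:12 PM − 203 min = 2:49 PM.
The panel ends at 2:49 PM + 388 min = 9:17 PM.
The coffee break ends at 9:17 PM − 350 min = 3:27 PM.
The Q&A ends at 3:27 PM − 38 min = 2:49 PM.
The keynote starts at 2:49 PM + 38 min = 3:27 PM.

3:27 PM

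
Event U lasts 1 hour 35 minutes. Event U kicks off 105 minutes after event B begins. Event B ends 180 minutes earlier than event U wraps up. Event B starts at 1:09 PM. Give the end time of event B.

1:29 PM

Event U starts at 1:09 PM + 105 min = 2:54 PM.
Event U ends at 2:54 PM + 95 min = 4:29 PM.
Event B ends at 4:29 PM − 180 min = 1:29 PM.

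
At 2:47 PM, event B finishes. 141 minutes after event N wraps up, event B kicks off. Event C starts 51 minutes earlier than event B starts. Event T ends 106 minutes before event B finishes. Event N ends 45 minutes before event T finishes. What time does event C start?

Event T ends at 2:47 PM − 106 min = 1:01 PM.
Event N ends at 1:01 PM − 45 min = 12:16 PM.
Event B starts at 12:16 PM + 141 min = 2:37 PM.
Event C starts at 2:37 PM − 51 min = 1:46 PM.

1:46 PM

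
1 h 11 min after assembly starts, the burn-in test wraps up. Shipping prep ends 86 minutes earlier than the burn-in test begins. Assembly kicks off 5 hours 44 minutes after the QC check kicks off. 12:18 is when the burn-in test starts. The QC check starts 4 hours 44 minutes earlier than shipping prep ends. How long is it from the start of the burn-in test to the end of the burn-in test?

45 minutes

Shipping prep ends at 12:18 − 86 min = 10:52.
The QC check starts at 10:52 − 284 min = 06:08.
Assembly starts at 06:08 + 344 min = 11:52.
The burn-in test ends at 11:52 + 71 min = 13:03.
From 12:18 to 13:03 is 45 minutes.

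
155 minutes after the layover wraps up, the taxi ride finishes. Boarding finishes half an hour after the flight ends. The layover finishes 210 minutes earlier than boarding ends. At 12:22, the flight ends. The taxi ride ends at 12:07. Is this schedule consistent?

Boarding ends at 12:22 + 30 min = 12:52.
The layover ends at 12:52 − 210 min = 09:22.
The taxi ride ends at 09:22 + 155 min = 11:57.
But the taxi ride is also said to end at 12:07 — a 10-minute conflict.

No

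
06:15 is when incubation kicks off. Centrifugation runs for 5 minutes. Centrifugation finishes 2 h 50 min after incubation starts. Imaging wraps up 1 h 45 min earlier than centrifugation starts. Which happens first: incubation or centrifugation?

incubation

Centrifugation ends at 06:15 + 170 min = 09:05.
Centrifugation starts at 09:05 − 5 min = 09:00.
Incubation starts at 06:15 and centrifugation starts at 09:00, so incubation is first.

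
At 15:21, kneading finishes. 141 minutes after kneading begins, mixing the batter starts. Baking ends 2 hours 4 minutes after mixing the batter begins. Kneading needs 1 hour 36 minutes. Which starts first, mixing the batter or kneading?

kneading

Kneading starts at 15:21 − 96 min = 13:45.
Mixing the batter starts at 13:45 + 141 min = 16:06.
Mixing the batter starts at 16:06 and kneading starts at 13:45, so kneading is first.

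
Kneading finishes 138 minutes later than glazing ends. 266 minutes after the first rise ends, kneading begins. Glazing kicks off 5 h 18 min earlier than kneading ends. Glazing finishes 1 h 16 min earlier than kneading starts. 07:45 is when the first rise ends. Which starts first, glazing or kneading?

glazing

Kneading starts at 07:45 + 266 min = 12:11.
Glazing ends at 12:11 − 76 min = 10:55.
Kneading ends at 10:55 + 138 min = 13:13.
Glazing starts at 13:13 − 318 min = 07:55.
Glazing starts at 07:55 and kneading starts at 12:11, so glazing is first.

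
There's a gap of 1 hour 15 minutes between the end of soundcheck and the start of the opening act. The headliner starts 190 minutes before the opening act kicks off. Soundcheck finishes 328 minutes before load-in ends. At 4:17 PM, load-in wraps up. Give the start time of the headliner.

Soundcheck ends at 4:17 PM − 328 min = 10:49 AM.
The opening act starts at 10:49 AM + 75 min = 12:04 PM.
The headliner starts at 12:04 PM − 190 min = 8:54 AM.

8:54 AM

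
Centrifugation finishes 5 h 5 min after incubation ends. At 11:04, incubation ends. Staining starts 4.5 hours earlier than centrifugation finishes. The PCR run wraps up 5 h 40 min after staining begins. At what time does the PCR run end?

17:19

Centrifugation ends at 11:04 + 305 min = 16:09.
Staining starts at 16:09 − 270 min = 11:39.
The PCR run ends at 11:39 + 340 min = 17:19.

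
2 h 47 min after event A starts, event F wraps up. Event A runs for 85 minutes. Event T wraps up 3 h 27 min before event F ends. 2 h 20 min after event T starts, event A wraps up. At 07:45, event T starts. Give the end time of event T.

08:00

Event A ends at 07:45 + 140 min = 10:05.
Event A starts at 10:05 − 85 min = 08:40.
Event F ends at 08:40 + 167 min = 11:27.
Event T ends at 11:27 − 207 min = 08:00.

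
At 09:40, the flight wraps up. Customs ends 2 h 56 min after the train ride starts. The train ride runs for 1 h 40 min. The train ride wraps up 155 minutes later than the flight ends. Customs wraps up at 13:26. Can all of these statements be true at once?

No

The train ride ends at 09:40 + 155 min = 12:15.
The train ride starts at 12:15 − 100 min = 10:35.
Customs ends at 10:35 + 176 min = 13:31.
But customs is also said to end at 13:26 — a 5-minute conflict.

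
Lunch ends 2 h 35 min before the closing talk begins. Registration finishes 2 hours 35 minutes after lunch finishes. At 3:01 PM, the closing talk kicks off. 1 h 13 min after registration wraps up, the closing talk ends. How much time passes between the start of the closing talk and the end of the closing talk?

1 hour 13 minutes

Lunch ends at 3:01 PM − 155 min = 12:26 PM.
Registration ends at 12:26 PM + 155 min = 3:01 PM.
The closing talk ends at 3:01 PM + 73 min = 4:14 PM.
From 3:01 PM to 4:14 PM is 1 hour 13 minutes.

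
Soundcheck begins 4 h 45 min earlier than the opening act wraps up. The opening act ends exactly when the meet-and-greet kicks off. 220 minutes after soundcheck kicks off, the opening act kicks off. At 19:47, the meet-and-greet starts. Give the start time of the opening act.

The opening act ends at 19:47.
Soundcheck starts at 19:47 − 285 min = 15:02.
The opening act starts at 15:02 + 220 min = 18:42.

18:42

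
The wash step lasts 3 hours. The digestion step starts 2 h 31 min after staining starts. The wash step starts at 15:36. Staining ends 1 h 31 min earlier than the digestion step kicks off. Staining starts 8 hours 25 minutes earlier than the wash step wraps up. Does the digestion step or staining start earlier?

staining

The wash step ends at 15:36 + 180 min = 18:36.
Staining starts at 18:36 − 505 min = 10:11.
The digestion step starts at 10:11 + 151 min = 12:42.
The digestion step starts at 12:42 and staining starts at 10:11, so staining is first.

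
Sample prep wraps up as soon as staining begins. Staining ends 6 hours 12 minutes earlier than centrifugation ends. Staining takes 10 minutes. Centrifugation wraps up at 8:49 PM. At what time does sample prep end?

Staining ends at 8:49 PM − 372 min = 2:37 PM.
Staining starts at 2:37 PM − 10 min = 2:27 PM.
So sample prep ends at 2:27 PM.

2:27 PM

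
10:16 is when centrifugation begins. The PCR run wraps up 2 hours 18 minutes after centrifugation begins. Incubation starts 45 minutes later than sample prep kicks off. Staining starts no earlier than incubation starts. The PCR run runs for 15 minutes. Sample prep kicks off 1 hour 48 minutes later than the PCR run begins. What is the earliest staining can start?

The PCR run ends at 10:16 + 138 min = 12:34.
The PCR run starts at 12:34 − 15 min = 12:19.
Sample prep starts at 12:19 + 108 min = 14:07.
Incubation starts at 14:07 + 45 min = 14:52.
Staining is bounded by incubation, so the earliest it can start is 14:52.

14:52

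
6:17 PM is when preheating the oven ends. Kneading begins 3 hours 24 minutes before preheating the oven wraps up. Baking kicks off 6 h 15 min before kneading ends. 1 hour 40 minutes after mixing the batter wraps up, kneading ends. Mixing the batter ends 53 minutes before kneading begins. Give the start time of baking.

Kneading starts at 6:17 PM − 204 min = 2:53 PM.
Mixing the batter ends at 2:53 PM − 53 min = 2:00 PM.
Kneading ends at 2:00 PM + 100 min = 3:40 PM.
Baking starts at 3:40 PM − 375 min = 9:25 AM.

9:25 AM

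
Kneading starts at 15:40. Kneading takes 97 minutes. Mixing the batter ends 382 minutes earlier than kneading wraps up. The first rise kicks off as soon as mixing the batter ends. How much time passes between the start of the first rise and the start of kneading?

Kneading ends at 15:40 + 97 min = 17:17.
Mixing the batter ends at 17:17 − 382 min = 10:55.
So the first rise starts at 10:55.
From 10:55 to 15:40 is 4 h 45 min.

4 h 45 min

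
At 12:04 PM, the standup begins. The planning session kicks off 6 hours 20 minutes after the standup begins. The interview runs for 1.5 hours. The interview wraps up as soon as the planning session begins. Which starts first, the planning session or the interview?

The planning session starts at 12:04 PM + 380 min = 6:24 PM.
So the interview ends at 6:24 PM.
The interview starts at 6:24 PM − 90 min = 4:54 PM.
The planning session starts at 6:24 PM and the interview starts at 4:54 PM, so the interview is first.

the interview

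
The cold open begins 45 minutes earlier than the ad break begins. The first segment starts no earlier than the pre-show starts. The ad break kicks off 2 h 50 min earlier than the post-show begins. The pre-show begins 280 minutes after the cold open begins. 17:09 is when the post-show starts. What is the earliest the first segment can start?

The ad break starts at 17:09 − 170 min = 14:19.
The cold open starts at 14:19 − 45 min = 13:34.
The pre-show starts at 13:34 + 280 min = 18:14.
The first segment is bounded by the pre-show, so the earliest it can start is 18:14.

18:14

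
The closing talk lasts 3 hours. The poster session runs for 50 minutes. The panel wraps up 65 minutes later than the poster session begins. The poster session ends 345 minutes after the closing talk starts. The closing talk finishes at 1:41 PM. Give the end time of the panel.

The closing talk starts at 1:41 PM − 180 min = 10:41 AM.
The poster session ends at 10:41 AM + 345 min = 4:26 PM.
The poster session starts at 4:26 PM − 50 min = 3:36 PM.
The panel ends at 3:36 PM + 65 min = 4:41 PM.

4:41 PM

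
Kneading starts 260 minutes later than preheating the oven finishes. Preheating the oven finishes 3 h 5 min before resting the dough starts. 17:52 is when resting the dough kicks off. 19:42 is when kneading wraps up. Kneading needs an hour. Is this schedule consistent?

Preheating the oven ends at 17:52 − 185 min = 14:47.
Kneading starts at 14:47 + 260 min = 19:07.
Kneading ends at 19:07 + 60 min = 20:07.
But kneading is also said to end at 19:42 — a 25-minute conflict.

No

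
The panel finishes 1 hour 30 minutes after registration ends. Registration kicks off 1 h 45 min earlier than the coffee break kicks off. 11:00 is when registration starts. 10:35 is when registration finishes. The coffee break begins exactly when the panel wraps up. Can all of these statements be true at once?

No

The panel ends at 10:35 + 90 min = 12:05.
So the coffee break starts at 12:05.
Registration starts at 12:05 − 105 min = 10:20.
But registration is also said to start at 11:00 — a 40-minute conflict.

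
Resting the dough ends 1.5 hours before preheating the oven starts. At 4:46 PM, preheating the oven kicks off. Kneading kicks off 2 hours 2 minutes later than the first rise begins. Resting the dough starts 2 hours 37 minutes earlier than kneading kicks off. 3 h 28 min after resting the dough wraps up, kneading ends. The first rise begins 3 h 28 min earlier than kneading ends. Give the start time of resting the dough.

2:41 PM

Resting the dough ends at 4:46 PM − 90 min = 3:16 PM.
Kneading ends at 3:16 PM + 208 min = 6:44 PM.
The first rise starts at 6:44 PM − 208 min = 3:16 PM.
Kneading starts at 3:16 PM + 122 min = 5:18 PM.
Resting the dough starts at 5:18 PM − 157 min = 2:41 PM.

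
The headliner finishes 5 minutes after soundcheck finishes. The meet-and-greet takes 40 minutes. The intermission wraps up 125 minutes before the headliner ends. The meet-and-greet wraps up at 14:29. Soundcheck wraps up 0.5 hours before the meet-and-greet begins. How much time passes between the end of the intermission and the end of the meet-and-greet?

The meet-and-greet starts at 14:29 − 40 min = 13:49.
Soundcheck ends at 13:49 − 30 min = 13:19.
The headliner ends at 13:19 + 5 min = 13:24.
The intermission ends at 13:24 − 125 min = 11:19.
From 11:19 to 14:29 is 3 hours 10 minutes.

3 hours 10 minutes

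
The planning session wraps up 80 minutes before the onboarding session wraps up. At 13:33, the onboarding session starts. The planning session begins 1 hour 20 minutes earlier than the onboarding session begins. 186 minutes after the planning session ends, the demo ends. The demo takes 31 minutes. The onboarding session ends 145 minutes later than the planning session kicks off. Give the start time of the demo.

15:53

The planning session starts at 13:33 − 80 min = 12:13.
The onboarding session ends at 12:13 + 145 min = 14:38.
The planning session ends at 14:38 − 80 min = 13:18.
The demo ends at 13:18 + 186 min = 16:24.
The demo starts at 16:24 − 31 min = 15:53.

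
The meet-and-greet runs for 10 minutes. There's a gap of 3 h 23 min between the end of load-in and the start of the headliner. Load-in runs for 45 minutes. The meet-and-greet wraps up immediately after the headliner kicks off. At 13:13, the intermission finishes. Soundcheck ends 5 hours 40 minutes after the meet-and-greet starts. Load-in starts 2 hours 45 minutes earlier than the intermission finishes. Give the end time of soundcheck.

Load-in starts at 13:13 − 165 min = 10:28.
Load-in ends at 10:28 + 45 min = 11:13.
The headliner starts at 11:13 + 203 min = 14:36.
So the meet-and-greet ends at 14:36.
The meet-and-greet starts at 14:36 − 10 min = 14:26.
Soundcheck ends at 14:26 + 340 min = 20:06.

20:06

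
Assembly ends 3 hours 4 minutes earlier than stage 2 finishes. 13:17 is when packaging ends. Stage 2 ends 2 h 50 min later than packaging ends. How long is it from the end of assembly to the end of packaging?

Stage 2 ends at 13:17 + 170 min = 16:07.
Assembly ends at 16:07 − 184 min = 13:03.
From 13:03 to 13:17 is 14 minutes.

14 minutes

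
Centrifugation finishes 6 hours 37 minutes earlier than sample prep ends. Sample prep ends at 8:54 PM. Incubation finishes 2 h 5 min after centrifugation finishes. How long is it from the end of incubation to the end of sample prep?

272 minutes

Centrifugation ends at 8:54 PM − 397 min = 2:17 PM.
Incubation ends at 2:17 PM + 125 min = 4:22 PM.
From 4:22 PM to 8:54 PM is 272 minutes.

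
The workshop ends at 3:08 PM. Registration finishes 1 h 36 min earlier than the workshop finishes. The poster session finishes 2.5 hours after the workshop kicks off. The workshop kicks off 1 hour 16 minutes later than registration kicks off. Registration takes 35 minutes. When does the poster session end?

4:43 PM

Registration ends at 3:08 PM − 96 min = 1:32 PM.
Registration starts at 1:32 PM − 35 min = 12:57 PM.
The workshop starts at 12:57 PM + 76 min = 2:13 PM.
The poster session ends at 2:13 PM + 150 min = 4:43 PM.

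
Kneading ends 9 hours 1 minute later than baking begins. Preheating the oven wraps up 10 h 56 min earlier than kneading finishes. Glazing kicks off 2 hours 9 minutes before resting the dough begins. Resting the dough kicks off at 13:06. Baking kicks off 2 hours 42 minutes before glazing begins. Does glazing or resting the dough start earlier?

glazing

Glazing starts at 13:06 − 129 min = 10:57.
Glazing starts at 10:57 and resting the dough starts at 13:06, so glazing is first.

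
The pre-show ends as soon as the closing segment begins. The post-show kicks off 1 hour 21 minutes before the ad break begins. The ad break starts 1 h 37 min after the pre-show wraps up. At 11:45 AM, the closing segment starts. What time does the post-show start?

The pre-show ends at 11:45 AM.
The ad break starts at 11:45 AM + 97 min = 1:22 PM.
The post-show starts at 1:22 PM − 81 min = 12:01 PM.

12:01 PM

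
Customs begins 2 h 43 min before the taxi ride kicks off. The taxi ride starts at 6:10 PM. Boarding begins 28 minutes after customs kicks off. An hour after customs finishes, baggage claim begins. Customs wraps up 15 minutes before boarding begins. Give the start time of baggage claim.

Customs starts at 6:10 PM − 163 min = 3:27 PM.
Boarding starts at 3:27 PM + 28 min = 3:55 PM.
Customs ends at 3:55 PM − 15 min = 3:40 PM.
Baggage claim starts at 3:40 PM + 60 min = 4:40 PM.

4:40 PM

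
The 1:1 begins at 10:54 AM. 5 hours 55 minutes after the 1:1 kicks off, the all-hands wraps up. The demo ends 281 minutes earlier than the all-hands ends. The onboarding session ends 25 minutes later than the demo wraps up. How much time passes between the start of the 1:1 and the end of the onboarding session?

1 h 39 min

The all-hands ends at 10:54 AM + 355 min = 4:49 PM.
The demo ends at 4:49 PM − 281 min = 12:08 PM.
The onboarding session ends at 12:08 PM + 25 min = 12:33 PM.
From 10:54 AM to 12:33 PM is 1 h 39 min.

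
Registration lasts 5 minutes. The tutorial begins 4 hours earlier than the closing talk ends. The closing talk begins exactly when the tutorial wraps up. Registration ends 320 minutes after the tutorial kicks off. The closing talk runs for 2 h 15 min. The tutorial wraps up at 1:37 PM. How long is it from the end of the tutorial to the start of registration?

3.5 hours

The closing talk starts at 1:37 PM.
The closing talk ends at 1:37 PM + 135 min = 3:52 PM.
The tutorial starts at 3:52 PM − 240 min = 11:52 AM.
Registration ends at 11:52 AM + 320 min = 5:12 PM.
Registration starts at 5:12 PM − 5 min = 5:07 PM.
From 1:37 PM to 5:07 PM is 3.5 hours.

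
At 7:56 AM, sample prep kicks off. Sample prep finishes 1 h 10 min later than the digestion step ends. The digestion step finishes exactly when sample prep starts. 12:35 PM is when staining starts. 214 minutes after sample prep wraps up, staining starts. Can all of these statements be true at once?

No

The digestion step ends at 7:56 AM.
Sample prep ends at 7:56 AM + 70 min = 9:06 AM.
Staining starts at 9:06 AM + 214 min = 12:40 PM.
But staining is also said to start at 12:35 PM — a 5-minute conflict.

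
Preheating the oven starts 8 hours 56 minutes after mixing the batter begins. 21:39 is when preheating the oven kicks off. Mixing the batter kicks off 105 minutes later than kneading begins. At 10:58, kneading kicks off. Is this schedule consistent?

Yes

Mixing the batter starts at 10:58 + 105 min = 12:43.
Preheating the oven starts at 12:43 + 536 min = 21:39.
That matches the stated 21:39, so the schedule is consistent.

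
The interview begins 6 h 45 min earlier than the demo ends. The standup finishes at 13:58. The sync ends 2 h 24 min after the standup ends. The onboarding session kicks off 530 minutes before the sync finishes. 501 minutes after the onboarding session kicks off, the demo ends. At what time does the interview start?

09:08

The sync ends at 13:58 + 144 min = 16:22.
The onboarding session starts at 16:22 − 530 min = 07:32.
The demo ends at 07:32 + 501 min = 15:53.
The interview starts at 15:53 − 405 min = 09:08.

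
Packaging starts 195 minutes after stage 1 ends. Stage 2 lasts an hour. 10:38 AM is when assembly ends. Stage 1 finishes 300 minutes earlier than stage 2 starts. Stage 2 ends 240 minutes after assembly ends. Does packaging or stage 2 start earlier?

packaging

Stage 2 ends at 10:38 AM + 240 min = 2:38 PM.
Stage 2 starts at 2:38 PM − 60 min = 1:38 PM.
Stage 1 ends at 1:38 PM − 300 min = 8:38 AM.
Packaging starts at 8:38 AM + 195 min = 11:53 AM.
Packaging starts at 11:53 AM and stage 2 starts at 1:38 PM, so packaging is first.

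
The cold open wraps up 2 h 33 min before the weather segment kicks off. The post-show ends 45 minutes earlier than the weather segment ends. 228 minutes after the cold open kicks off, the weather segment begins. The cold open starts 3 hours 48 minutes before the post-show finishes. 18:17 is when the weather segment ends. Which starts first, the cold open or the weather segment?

The post-show ends at 18:17 − 45 min = 17:32.
The cold open starts at 17:32 − 228 min = 13:44.
The weather segment starts at 13:44 + 228 min = 17:32.
The cold open starts at 13:44 and the weather segment starts at 17:32, so the cold open is first.

the cold open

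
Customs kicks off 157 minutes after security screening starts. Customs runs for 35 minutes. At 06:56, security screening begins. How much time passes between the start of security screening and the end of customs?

Customs starts at 06:56 + 157 min = 09:33.
Customs ends at 09:33 + 35 min = 10:08.
From 06:56 to 10:08 is 192 minutes.

192 minutes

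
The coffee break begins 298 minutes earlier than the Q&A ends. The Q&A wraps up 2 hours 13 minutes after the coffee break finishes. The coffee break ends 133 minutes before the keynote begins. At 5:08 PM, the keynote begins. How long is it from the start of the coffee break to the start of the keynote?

4 hours 58 minutes

The coffee break ends at 5:08 PM − 133 min = 2:55 PM.
The Q&A ends at 2:55 PM + 133 min = 5:08 PM.
The coffee break starts at 5:08 PM − 298 min = 12:10 PM.
From 12:10 PM to 5:08 PM is 4 hours 58 minutes.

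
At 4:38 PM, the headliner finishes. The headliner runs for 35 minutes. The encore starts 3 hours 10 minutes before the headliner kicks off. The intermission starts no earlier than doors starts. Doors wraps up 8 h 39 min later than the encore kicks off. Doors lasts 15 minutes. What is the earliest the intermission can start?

The headliner starts at 4:38 PM − 35 min = 4:03 PM.
The encore starts at 4:03 PM − 190 min = 12:53 PM.
Doors ends at 12:53 PM + 519 min = 9:32 PM.
Doors starts at 9:32 PM − 15 min = 9:17 PM.
The intermission is bounded by doors, so the earliest it can start is 9:17 PM.

9:17 PM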